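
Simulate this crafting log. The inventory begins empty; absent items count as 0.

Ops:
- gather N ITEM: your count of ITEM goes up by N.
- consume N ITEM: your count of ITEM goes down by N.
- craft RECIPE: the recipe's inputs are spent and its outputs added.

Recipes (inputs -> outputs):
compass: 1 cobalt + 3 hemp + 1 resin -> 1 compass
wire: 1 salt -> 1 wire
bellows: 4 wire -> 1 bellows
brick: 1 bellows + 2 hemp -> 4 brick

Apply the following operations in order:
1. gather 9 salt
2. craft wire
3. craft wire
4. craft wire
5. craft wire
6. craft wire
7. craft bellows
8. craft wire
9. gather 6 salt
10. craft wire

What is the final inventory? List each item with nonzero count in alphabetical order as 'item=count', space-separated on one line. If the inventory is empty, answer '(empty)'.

Answer: bellows=1 salt=8 wire=3

Derivation:
After 1 (gather 9 salt): salt=9
After 2 (craft wire): salt=8 wire=1
After 3 (craft wire): salt=7 wire=2
After 4 (craft wire): salt=6 wire=3
After 5 (craft wire): salt=5 wire=4
After 6 (craft wire): salt=4 wire=5
After 7 (craft bellows): bellows=1 salt=4 wire=1
After 8 (craft wire): bellows=1 salt=3 wire=2
After 9 (gather 6 salt): bellows=1 salt=9 wire=2
After 10 (craft wire): bellows=1 salt=8 wire=3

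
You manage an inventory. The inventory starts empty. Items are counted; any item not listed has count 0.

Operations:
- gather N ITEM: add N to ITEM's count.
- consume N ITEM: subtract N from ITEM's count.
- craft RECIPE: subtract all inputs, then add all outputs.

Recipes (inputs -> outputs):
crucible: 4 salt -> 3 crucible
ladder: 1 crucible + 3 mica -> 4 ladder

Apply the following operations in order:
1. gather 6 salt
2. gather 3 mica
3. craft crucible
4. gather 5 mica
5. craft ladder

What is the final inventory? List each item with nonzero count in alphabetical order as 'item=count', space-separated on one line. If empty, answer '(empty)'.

After 1 (gather 6 salt): salt=6
After 2 (gather 3 mica): mica=3 salt=6
After 3 (craft crucible): crucible=3 mica=3 salt=2
After 4 (gather 5 mica): crucible=3 mica=8 salt=2
After 5 (craft ladder): crucible=2 ladder=4 mica=5 salt=2

Answer: crucible=2 ladder=4 mica=5 salt=2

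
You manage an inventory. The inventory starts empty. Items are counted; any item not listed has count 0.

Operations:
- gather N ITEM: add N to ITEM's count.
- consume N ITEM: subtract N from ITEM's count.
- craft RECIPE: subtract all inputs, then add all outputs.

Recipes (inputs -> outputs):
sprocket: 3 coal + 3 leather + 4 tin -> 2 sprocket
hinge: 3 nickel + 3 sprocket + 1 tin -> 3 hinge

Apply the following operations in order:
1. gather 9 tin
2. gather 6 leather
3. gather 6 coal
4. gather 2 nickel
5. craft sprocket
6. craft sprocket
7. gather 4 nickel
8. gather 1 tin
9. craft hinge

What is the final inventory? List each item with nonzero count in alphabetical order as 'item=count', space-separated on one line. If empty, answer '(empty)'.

After 1 (gather 9 tin): tin=9
After 2 (gather 6 leather): leather=6 tin=9
After 3 (gather 6 coal): coal=6 leather=6 tin=9
After 4 (gather 2 nickel): coal=6 leather=6 nickel=2 tin=9
After 5 (craft sprocket): coal=3 leather=3 nickel=2 sprocket=2 tin=5
After 6 (craft sprocket): nickel=2 sprocket=4 tin=1
After 7 (gather 4 nickel): nickel=6 sprocket=4 tin=1
After 8 (gather 1 tin): nickel=6 sprocket=4 tin=2
After 9 (craft hinge): hinge=3 nickel=3 sprocket=1 tin=1

Answer: hinge=3 nickel=3 sprocket=1 tin=1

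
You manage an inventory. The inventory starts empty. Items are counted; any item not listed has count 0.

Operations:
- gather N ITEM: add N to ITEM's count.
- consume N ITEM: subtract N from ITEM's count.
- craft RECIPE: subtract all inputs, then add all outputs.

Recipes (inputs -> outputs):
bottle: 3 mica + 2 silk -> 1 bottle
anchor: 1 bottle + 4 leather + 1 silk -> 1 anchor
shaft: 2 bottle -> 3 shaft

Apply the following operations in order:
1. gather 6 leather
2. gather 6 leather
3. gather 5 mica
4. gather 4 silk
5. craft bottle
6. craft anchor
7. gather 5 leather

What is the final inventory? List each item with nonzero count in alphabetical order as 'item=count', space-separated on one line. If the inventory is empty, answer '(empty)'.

After 1 (gather 6 leather): leather=6
After 2 (gather 6 leather): leather=12
After 3 (gather 5 mica): leather=12 mica=5
After 4 (gather 4 silk): leather=12 mica=5 silk=4
After 5 (craft bottle): bottle=1 leather=12 mica=2 silk=2
After 6 (craft anchor): anchor=1 leather=8 mica=2 silk=1
After 7 (gather 5 leather): anchor=1 leather=13 mica=2 silk=1

Answer: anchor=1 leather=13 mica=2 silk=1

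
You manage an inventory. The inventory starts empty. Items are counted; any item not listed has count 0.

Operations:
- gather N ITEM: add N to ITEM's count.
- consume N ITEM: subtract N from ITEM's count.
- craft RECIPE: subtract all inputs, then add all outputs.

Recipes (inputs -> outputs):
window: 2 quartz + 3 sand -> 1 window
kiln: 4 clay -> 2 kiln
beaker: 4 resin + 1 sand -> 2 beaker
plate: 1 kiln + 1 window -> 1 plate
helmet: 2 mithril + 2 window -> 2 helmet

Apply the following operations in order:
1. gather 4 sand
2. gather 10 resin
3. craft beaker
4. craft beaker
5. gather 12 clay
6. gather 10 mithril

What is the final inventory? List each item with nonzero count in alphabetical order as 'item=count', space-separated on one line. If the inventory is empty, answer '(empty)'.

Answer: beaker=4 clay=12 mithril=10 resin=2 sand=2

Derivation:
After 1 (gather 4 sand): sand=4
After 2 (gather 10 resin): resin=10 sand=4
After 3 (craft beaker): beaker=2 resin=6 sand=3
After 4 (craft beaker): beaker=4 resin=2 sand=2
After 5 (gather 12 clay): beaker=4 clay=12 resin=2 sand=2
After 6 (gather 10 mithril): beaker=4 clay=12 mithril=10 resin=2 sand=2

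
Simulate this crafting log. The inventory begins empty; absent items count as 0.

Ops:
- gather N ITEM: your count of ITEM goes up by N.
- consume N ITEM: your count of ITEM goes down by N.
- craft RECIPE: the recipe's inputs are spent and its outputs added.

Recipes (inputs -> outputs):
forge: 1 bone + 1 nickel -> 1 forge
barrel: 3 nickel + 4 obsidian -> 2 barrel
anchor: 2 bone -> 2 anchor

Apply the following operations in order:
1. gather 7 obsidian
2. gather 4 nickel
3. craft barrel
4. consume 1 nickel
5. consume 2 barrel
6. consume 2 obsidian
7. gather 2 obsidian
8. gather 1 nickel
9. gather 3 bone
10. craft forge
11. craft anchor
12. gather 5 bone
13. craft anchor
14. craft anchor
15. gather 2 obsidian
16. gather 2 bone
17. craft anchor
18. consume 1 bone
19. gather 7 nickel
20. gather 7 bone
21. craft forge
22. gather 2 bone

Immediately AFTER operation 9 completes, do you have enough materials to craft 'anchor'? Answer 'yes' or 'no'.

Answer: yes

Derivation:
After 1 (gather 7 obsidian): obsidian=7
After 2 (gather 4 nickel): nickel=4 obsidian=7
After 3 (craft barrel): barrel=2 nickel=1 obsidian=3
After 4 (consume 1 nickel): barrel=2 obsidian=3
After 5 (consume 2 barrel): obsidian=3
After 6 (consume 2 obsidian): obsidian=1
After 7 (gather 2 obsidian): obsidian=3
After 8 (gather 1 nickel): nickel=1 obsidian=3
After 9 (gather 3 bone): bone=3 nickel=1 obsidian=3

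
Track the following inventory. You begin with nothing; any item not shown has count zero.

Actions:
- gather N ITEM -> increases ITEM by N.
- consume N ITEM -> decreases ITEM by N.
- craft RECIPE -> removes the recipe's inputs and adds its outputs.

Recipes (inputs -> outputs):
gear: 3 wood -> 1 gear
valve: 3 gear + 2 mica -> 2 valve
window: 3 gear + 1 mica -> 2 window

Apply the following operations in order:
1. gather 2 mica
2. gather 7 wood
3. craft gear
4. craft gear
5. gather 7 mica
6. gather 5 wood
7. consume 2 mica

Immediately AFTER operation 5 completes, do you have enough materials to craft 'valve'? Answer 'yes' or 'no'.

After 1 (gather 2 mica): mica=2
After 2 (gather 7 wood): mica=2 wood=7
After 3 (craft gear): gear=1 mica=2 wood=4
After 4 (craft gear): gear=2 mica=2 wood=1
After 5 (gather 7 mica): gear=2 mica=9 wood=1

Answer: no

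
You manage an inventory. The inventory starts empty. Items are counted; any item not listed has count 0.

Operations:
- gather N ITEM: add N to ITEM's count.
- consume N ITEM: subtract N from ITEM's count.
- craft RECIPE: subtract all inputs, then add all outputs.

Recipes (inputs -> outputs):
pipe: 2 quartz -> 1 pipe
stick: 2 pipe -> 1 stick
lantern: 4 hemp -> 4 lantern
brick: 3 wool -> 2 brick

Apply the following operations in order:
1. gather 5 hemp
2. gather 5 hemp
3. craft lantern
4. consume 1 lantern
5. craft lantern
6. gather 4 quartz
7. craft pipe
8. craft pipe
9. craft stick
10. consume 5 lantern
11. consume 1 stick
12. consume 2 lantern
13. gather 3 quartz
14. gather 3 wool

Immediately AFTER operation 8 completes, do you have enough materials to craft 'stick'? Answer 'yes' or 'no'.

Answer: yes

Derivation:
After 1 (gather 5 hemp): hemp=5
After 2 (gather 5 hemp): hemp=10
After 3 (craft lantern): hemp=6 lantern=4
After 4 (consume 1 lantern): hemp=6 lantern=3
After 5 (craft lantern): hemp=2 lantern=7
After 6 (gather 4 quartz): hemp=2 lantern=7 quartz=4
After 7 (craft pipe): hemp=2 lantern=7 pipe=1 quartz=2
After 8 (craft pipe): hemp=2 lantern=7 pipe=2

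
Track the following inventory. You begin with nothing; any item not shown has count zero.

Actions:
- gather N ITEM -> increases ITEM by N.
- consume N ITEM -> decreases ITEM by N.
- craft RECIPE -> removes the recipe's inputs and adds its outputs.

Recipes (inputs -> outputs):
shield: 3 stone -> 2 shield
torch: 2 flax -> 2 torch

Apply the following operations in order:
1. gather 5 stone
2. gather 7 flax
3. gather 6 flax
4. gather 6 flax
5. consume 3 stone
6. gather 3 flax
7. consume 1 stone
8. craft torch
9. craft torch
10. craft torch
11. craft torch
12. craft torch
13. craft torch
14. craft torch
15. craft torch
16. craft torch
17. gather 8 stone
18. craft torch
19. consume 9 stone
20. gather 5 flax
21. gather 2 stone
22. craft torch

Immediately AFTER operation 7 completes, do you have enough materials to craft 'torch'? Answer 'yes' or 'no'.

After 1 (gather 5 stone): stone=5
After 2 (gather 7 flax): flax=7 stone=5
After 3 (gather 6 flax): flax=13 stone=5
After 4 (gather 6 flax): flax=19 stone=5
After 5 (consume 3 stone): flax=19 stone=2
After 6 (gather 3 flax): flax=22 stone=2
After 7 (consume 1 stone): flax=22 stone=1

Answer: yes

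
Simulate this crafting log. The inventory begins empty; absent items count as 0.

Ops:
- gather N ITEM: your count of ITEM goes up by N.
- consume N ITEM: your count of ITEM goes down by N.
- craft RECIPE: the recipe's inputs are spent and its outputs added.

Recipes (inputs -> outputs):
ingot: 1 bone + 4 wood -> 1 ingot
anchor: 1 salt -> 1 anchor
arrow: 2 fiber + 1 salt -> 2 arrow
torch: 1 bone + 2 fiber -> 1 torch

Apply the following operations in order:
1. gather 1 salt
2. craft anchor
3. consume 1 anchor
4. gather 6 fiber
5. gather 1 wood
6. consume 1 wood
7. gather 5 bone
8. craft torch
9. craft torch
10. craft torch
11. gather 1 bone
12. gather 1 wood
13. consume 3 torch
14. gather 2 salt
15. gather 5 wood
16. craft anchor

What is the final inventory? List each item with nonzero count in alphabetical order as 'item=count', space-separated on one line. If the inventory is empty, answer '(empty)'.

After 1 (gather 1 salt): salt=1
After 2 (craft anchor): anchor=1
After 3 (consume 1 anchor): (empty)
After 4 (gather 6 fiber): fiber=6
After 5 (gather 1 wood): fiber=6 wood=1
After 6 (consume 1 wood): fiber=6
After 7 (gather 5 bone): bone=5 fiber=6
After 8 (craft torch): bone=4 fiber=4 torch=1
After 9 (craft torch): bone=3 fiber=2 torch=2
After 10 (craft torch): bone=2 torch=3
After 11 (gather 1 bone): bone=3 torch=3
After 12 (gather 1 wood): bone=3 torch=3 wood=1
After 13 (consume 3 torch): bone=3 wood=1
After 14 (gather 2 salt): bone=3 salt=2 wood=1
After 15 (gather 5 wood): bone=3 salt=2 wood=6
After 16 (craft anchor): anchor=1 bone=3 salt=1 wood=6

Answer: anchor=1 bone=3 salt=1 wood=6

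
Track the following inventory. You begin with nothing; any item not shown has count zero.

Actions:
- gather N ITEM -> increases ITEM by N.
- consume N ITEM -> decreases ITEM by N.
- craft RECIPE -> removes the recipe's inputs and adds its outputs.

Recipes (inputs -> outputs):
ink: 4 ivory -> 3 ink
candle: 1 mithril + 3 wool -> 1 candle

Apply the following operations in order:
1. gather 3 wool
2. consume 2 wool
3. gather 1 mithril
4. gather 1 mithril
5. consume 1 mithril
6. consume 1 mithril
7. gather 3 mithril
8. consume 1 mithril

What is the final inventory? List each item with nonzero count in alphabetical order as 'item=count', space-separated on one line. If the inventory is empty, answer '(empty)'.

Answer: mithril=2 wool=1

Derivation:
After 1 (gather 3 wool): wool=3
After 2 (consume 2 wool): wool=1
After 3 (gather 1 mithril): mithril=1 wool=1
After 4 (gather 1 mithril): mithril=2 wool=1
After 5 (consume 1 mithril): mithril=1 wool=1
After 6 (consume 1 mithril): wool=1
After 7 (gather 3 mithril): mithril=3 wool=1
After 8 (consume 1 mithril): mithril=2 wool=1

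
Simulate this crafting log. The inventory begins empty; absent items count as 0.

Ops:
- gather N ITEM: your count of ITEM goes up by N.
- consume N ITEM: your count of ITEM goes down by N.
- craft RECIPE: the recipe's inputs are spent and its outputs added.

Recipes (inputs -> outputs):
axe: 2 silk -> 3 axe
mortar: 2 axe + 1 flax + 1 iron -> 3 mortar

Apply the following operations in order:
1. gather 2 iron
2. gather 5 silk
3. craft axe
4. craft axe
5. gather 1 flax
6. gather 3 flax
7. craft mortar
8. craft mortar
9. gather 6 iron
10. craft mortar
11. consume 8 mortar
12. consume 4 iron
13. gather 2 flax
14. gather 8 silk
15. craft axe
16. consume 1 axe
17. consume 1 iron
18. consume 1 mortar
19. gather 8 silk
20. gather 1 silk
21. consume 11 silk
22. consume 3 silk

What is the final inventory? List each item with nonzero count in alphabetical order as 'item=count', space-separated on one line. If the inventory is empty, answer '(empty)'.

After 1 (gather 2 iron): iron=2
After 2 (gather 5 silk): iron=2 silk=5
After 3 (craft axe): axe=3 iron=2 silk=3
After 4 (craft axe): axe=6 iron=2 silk=1
After 5 (gather 1 flax): axe=6 flax=1 iron=2 silk=1
After 6 (gather 3 flax): axe=6 flax=4 iron=2 silk=1
After 7 (craft mortar): axe=4 flax=3 iron=1 mortar=3 silk=1
After 8 (craft mortar): axe=2 flax=2 mortar=6 silk=1
After 9 (gather 6 iron): axe=2 flax=2 iron=6 mortar=6 silk=1
After 10 (craft mortar): flax=1 iron=5 mortar=9 silk=1
After 11 (consume 8 mortar): flax=1 iron=5 mortar=1 silk=1
After 12 (consume 4 iron): flax=1 iron=1 mortar=1 silk=1
After 13 (gather 2 flax): flax=3 iron=1 mortar=1 silk=1
After 14 (gather 8 silk): flax=3 iron=1 mortar=1 silk=9
After 15 (craft axe): axe=3 flax=3 iron=1 mortar=1 silk=7
After 16 (consume 1 axe): axe=2 flax=3 iron=1 mortar=1 silk=7
After 17 (consume 1 iron): axe=2 flax=3 mortar=1 silk=7
After 18 (consume 1 mortar): axe=2 flax=3 silk=7
After 19 (gather 8 silk): axe=2 flax=3 silk=15
After 20 (gather 1 silk): axe=2 flax=3 silk=16
After 21 (consume 11 silk): axe=2 flax=3 silk=5
After 22 (consume 3 silk): axe=2 flax=3 silk=2

Answer: axe=2 flax=3 silk=2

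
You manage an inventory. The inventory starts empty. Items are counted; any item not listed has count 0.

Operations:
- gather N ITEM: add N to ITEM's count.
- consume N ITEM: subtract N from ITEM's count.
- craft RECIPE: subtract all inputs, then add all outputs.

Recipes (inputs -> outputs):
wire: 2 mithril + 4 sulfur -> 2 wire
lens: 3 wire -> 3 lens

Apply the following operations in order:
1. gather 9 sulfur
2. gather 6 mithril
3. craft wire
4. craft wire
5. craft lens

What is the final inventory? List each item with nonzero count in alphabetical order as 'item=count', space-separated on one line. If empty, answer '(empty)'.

Answer: lens=3 mithril=2 sulfur=1 wire=1

Derivation:
After 1 (gather 9 sulfur): sulfur=9
After 2 (gather 6 mithril): mithril=6 sulfur=9
After 3 (craft wire): mithril=4 sulfur=5 wire=2
After 4 (craft wire): mithril=2 sulfur=1 wire=4
After 5 (craft lens): lens=3 mithril=2 sulfur=1 wire=1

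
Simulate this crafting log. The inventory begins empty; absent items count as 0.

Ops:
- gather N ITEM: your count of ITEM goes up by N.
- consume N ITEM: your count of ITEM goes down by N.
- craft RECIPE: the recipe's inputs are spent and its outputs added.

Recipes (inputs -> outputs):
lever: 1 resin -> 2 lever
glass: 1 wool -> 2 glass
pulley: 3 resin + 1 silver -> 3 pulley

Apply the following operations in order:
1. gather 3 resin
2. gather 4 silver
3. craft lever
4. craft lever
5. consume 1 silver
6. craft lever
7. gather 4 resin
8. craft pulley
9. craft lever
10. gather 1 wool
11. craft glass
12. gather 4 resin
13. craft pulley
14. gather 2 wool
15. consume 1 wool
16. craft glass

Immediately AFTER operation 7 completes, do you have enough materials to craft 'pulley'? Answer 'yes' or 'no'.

After 1 (gather 3 resin): resin=3
After 2 (gather 4 silver): resin=3 silver=4
After 3 (craft lever): lever=2 resin=2 silver=4
After 4 (craft lever): lever=4 resin=1 silver=4
After 5 (consume 1 silver): lever=4 resin=1 silver=3
After 6 (craft lever): lever=6 silver=3
After 7 (gather 4 resin): lever=6 resin=4 silver=3

Answer: yes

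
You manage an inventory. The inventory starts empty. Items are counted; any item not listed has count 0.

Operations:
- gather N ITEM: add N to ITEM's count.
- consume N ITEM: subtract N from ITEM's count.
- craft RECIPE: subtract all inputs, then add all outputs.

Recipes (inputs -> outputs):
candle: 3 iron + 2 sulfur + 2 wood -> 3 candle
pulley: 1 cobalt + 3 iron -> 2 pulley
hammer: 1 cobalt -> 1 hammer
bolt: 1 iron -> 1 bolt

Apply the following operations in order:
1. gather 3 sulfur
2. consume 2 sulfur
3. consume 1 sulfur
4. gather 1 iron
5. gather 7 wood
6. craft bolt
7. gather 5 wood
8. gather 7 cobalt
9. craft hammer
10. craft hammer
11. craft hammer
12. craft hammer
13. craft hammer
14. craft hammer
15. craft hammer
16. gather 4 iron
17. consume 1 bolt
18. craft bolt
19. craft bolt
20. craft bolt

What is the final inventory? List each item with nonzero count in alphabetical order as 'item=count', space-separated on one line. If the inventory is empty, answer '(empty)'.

Answer: bolt=3 hammer=7 iron=1 wood=12

Derivation:
After 1 (gather 3 sulfur): sulfur=3
After 2 (consume 2 sulfur): sulfur=1
After 3 (consume 1 sulfur): (empty)
After 4 (gather 1 iron): iron=1
After 5 (gather 7 wood): iron=1 wood=7
After 6 (craft bolt): bolt=1 wood=7
After 7 (gather 5 wood): bolt=1 wood=12
After 8 (gather 7 cobalt): bolt=1 cobalt=7 wood=12
After 9 (craft hammer): bolt=1 cobalt=6 hammer=1 wood=12
After 10 (craft hammer): bolt=1 cobalt=5 hammer=2 wood=12
After 11 (craft hammer): bolt=1 cobalt=4 hammer=3 wood=12
After 12 (craft hammer): bolt=1 cobalt=3 hammer=4 wood=12
After 13 (craft hammer): bolt=1 cobalt=2 hammer=5 wood=12
After 14 (craft hammer): bolt=1 cobalt=1 hammer=6 wood=12
After 15 (craft hammer): bolt=1 hammer=7 wood=12
After 16 (gather 4 iron): bolt=1 hammer=7 iron=4 wood=12
After 17 (consume 1 bolt): hammer=7 iron=4 wood=12
After 18 (craft bolt): bolt=1 hammer=7 iron=3 wood=12
After 19 (craft bolt): bolt=2 hammer=7 iron=2 wood=12
After 20 (craft bolt): bolt=3 hammer=7 iron=1 wood=12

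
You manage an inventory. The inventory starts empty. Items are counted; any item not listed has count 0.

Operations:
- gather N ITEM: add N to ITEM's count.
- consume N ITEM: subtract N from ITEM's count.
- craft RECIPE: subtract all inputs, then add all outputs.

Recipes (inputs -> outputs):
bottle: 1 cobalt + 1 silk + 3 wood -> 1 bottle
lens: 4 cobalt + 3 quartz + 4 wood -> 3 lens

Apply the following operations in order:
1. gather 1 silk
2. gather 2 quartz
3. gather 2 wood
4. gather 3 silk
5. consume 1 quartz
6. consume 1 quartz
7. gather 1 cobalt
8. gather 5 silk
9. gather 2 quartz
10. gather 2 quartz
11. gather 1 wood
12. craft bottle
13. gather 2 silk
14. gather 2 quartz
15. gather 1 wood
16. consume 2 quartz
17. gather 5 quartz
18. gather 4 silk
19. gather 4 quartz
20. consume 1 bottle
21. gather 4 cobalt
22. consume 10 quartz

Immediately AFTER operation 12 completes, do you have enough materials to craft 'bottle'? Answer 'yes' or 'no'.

After 1 (gather 1 silk): silk=1
After 2 (gather 2 quartz): quartz=2 silk=1
After 3 (gather 2 wood): quartz=2 silk=1 wood=2
After 4 (gather 3 silk): quartz=2 silk=4 wood=2
After 5 (consume 1 quartz): quartz=1 silk=4 wood=2
After 6 (consume 1 quartz): silk=4 wood=2
After 7 (gather 1 cobalt): cobalt=1 silk=4 wood=2
After 8 (gather 5 silk): cobalt=1 silk=9 wood=2
After 9 (gather 2 quartz): cobalt=1 quartz=2 silk=9 wood=2
After 10 (gather 2 quartz): cobalt=1 quartz=4 silk=9 wood=2
After 11 (gather 1 wood): cobalt=1 quartz=4 silk=9 wood=3
After 12 (craft bottle): bottle=1 quartz=4 silk=8

Answer: no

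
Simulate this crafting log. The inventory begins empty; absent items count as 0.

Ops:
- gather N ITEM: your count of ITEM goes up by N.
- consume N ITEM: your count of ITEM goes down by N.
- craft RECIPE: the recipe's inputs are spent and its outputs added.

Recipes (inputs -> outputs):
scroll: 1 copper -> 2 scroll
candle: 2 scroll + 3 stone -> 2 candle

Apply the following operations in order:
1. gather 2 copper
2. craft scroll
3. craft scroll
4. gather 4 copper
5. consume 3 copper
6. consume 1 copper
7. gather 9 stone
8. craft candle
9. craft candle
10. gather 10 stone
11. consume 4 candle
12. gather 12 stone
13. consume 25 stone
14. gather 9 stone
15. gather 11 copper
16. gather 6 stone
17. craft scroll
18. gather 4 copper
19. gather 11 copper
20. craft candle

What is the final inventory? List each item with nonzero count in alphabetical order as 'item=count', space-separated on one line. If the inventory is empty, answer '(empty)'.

Answer: candle=2 copper=25 stone=12

Derivation:
After 1 (gather 2 copper): copper=2
After 2 (craft scroll): copper=1 scroll=2
After 3 (craft scroll): scroll=4
After 4 (gather 4 copper): copper=4 scroll=4
After 5 (consume 3 copper): copper=1 scroll=4
After 6 (consume 1 copper): scroll=4
After 7 (gather 9 stone): scroll=4 stone=9
After 8 (craft candle): candle=2 scroll=2 stone=6
After 9 (craft candle): candle=4 stone=3
After 10 (gather 10 stone): candle=4 stone=13
After 11 (consume 4 candle): stone=13
After 12 (gather 12 stone): stone=25
After 13 (consume 25 stone): (empty)
After 14 (gather 9 stone): stone=9
After 15 (gather 11 copper): copper=11 stone=9
After 16 (gather 6 stone): copper=11 stone=15
After 17 (craft scroll): copper=10 scroll=2 stone=15
After 18 (gather 4 copper): copper=14 scroll=2 stone=15
After 19 (gather 11 copper): copper=25 scroll=2 stone=15
After 20 (craft candle): candle=2 copper=25 stone=12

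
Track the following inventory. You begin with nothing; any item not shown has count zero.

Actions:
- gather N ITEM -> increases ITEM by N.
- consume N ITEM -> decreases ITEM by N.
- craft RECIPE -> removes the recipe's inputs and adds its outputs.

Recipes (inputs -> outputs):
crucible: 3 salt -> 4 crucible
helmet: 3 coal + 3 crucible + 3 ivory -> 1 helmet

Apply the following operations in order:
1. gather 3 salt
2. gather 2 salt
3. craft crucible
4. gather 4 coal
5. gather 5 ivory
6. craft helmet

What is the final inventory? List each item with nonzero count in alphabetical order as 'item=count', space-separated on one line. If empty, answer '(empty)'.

After 1 (gather 3 salt): salt=3
After 2 (gather 2 salt): salt=5
After 3 (craft crucible): crucible=4 salt=2
After 4 (gather 4 coal): coal=4 crucible=4 salt=2
After 5 (gather 5 ivory): coal=4 crucible=4 ivory=5 salt=2
After 6 (craft helmet): coal=1 crucible=1 helmet=1 ivory=2 salt=2

Answer: coal=1 crucible=1 helmet=1 ivory=2 salt=2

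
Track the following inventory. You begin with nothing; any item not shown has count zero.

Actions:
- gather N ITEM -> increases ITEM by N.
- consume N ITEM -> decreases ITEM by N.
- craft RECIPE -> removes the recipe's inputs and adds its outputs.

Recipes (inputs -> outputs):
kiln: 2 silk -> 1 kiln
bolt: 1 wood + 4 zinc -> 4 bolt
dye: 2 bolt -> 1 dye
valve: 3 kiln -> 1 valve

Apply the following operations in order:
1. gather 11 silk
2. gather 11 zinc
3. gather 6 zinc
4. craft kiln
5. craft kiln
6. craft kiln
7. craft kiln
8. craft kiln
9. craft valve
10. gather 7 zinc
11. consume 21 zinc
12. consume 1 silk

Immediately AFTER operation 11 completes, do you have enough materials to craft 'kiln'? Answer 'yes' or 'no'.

Answer: no

Derivation:
After 1 (gather 11 silk): silk=11
After 2 (gather 11 zinc): silk=11 zinc=11
After 3 (gather 6 zinc): silk=11 zinc=17
After 4 (craft kiln): kiln=1 silk=9 zinc=17
After 5 (craft kiln): kiln=2 silk=7 zinc=17
After 6 (craft kiln): kiln=3 silk=5 zinc=17
After 7 (craft kiln): kiln=4 silk=3 zinc=17
After 8 (craft kiln): kiln=5 silk=1 zinc=17
After 9 (craft valve): kiln=2 silk=1 valve=1 zinc=17
After 10 (gather 7 zinc): kiln=2 silk=1 valve=1 zinc=24
After 11 (consume 21 zinc): kiln=2 silk=1 valve=1 zinc=3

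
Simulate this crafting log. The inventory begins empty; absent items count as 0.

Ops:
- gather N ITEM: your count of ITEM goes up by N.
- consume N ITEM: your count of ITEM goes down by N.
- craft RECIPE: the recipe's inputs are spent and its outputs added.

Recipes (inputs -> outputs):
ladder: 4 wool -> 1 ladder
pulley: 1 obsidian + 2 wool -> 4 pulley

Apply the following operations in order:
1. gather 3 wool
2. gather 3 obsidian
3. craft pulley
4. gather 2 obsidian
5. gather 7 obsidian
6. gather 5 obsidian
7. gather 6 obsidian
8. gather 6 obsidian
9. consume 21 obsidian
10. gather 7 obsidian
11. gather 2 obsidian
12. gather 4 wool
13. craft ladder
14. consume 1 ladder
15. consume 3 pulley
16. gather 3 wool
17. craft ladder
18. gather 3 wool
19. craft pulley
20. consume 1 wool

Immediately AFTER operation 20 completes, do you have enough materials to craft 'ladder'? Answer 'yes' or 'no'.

Answer: no

Derivation:
After 1 (gather 3 wool): wool=3
After 2 (gather 3 obsidian): obsidian=3 wool=3
After 3 (craft pulley): obsidian=2 pulley=4 wool=1
After 4 (gather 2 obsidian): obsidian=4 pulley=4 wool=1
After 5 (gather 7 obsidian): obsidian=11 pulley=4 wool=1
After 6 (gather 5 obsidian): obsidian=16 pulley=4 wool=1
After 7 (gather 6 obsidian): obsidian=22 pulley=4 wool=1
After 8 (gather 6 obsidian): obsidian=28 pulley=4 wool=1
After 9 (consume 21 obsidian): obsidian=7 pulley=4 wool=1
After 10 (gather 7 obsidian): obsidian=14 pulley=4 wool=1
After 11 (gather 2 obsidian): obsidian=16 pulley=4 wool=1
After 12 (gather 4 wool): obsidian=16 pulley=4 wool=5
After 13 (craft ladder): ladder=1 obsidian=16 pulley=4 wool=1
After 14 (consume 1 ladder): obsidian=16 pulley=4 wool=1
After 15 (consume 3 pulley): obsidian=16 pulley=1 wool=1
After 16 (gather 3 wool): obsidian=16 pulley=1 wool=4
After 17 (craft ladder): ladder=1 obsidian=16 pulley=1
After 18 (gather 3 wool): ladder=1 obsidian=16 pulley=1 wool=3
After 19 (craft pulley): ladder=1 obsidian=15 pulley=5 wool=1
After 20 (consume 1 wool): ladder=1 obsidian=15 pulley=5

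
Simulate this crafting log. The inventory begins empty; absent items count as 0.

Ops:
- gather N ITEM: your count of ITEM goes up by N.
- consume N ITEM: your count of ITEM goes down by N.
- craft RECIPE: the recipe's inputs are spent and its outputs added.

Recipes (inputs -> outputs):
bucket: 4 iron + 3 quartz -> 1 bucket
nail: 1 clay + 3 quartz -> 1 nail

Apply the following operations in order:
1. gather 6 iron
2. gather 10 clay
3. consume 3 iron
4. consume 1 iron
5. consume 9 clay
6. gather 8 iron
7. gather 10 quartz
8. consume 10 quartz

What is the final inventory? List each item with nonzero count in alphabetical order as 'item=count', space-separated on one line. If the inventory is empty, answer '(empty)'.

Answer: clay=1 iron=10

Derivation:
After 1 (gather 6 iron): iron=6
After 2 (gather 10 clay): clay=10 iron=6
After 3 (consume 3 iron): clay=10 iron=3
After 4 (consume 1 iron): clay=10 iron=2
After 5 (consume 9 clay): clay=1 iron=2
After 6 (gather 8 iron): clay=1 iron=10
After 7 (gather 10 quartz): clay=1 iron=10 quartz=10
After 8 (consume 10 quartz): clay=1 iron=10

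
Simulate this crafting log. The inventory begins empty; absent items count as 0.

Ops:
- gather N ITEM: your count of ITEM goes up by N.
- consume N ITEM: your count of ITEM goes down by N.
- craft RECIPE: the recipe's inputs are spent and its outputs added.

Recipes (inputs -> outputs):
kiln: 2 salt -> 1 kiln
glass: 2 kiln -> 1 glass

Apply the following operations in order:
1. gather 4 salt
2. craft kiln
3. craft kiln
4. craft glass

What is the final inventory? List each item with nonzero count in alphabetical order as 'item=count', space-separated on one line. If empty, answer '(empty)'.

Answer: glass=1

Derivation:
After 1 (gather 4 salt): salt=4
After 2 (craft kiln): kiln=1 salt=2
After 3 (craft kiln): kiln=2
After 4 (craft glass): glass=1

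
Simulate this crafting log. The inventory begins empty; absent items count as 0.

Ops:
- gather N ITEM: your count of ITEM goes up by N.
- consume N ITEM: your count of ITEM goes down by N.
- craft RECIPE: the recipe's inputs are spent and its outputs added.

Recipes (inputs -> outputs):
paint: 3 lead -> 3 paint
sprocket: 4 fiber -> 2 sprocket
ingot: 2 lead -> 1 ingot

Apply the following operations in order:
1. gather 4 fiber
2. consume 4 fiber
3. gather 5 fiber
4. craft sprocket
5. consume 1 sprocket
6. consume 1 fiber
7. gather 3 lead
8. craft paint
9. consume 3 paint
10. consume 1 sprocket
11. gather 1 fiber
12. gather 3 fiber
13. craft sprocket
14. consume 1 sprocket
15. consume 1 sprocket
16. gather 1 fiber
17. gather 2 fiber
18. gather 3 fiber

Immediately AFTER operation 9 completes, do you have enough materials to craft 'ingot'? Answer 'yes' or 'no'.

Answer: no

Derivation:
After 1 (gather 4 fiber): fiber=4
After 2 (consume 4 fiber): (empty)
After 3 (gather 5 fiber): fiber=5
After 4 (craft sprocket): fiber=1 sprocket=2
After 5 (consume 1 sprocket): fiber=1 sprocket=1
After 6 (consume 1 fiber): sprocket=1
After 7 (gather 3 lead): lead=3 sprocket=1
After 8 (craft paint): paint=3 sprocket=1
After 9 (consume 3 paint): sprocket=1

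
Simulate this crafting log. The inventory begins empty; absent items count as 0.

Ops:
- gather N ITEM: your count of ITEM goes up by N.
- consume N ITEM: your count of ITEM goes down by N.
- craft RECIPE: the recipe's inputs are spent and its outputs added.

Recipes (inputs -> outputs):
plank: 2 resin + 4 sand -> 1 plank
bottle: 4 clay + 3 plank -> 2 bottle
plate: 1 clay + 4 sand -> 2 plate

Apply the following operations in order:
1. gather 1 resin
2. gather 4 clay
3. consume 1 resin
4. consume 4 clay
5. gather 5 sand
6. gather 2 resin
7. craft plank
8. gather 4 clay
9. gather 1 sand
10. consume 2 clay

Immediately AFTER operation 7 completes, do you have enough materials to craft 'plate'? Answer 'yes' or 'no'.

Answer: no

Derivation:
After 1 (gather 1 resin): resin=1
After 2 (gather 4 clay): clay=4 resin=1
After 3 (consume 1 resin): clay=4
After 4 (consume 4 clay): (empty)
After 5 (gather 5 sand): sand=5
After 6 (gather 2 resin): resin=2 sand=5
After 7 (craft plank): plank=1 sand=1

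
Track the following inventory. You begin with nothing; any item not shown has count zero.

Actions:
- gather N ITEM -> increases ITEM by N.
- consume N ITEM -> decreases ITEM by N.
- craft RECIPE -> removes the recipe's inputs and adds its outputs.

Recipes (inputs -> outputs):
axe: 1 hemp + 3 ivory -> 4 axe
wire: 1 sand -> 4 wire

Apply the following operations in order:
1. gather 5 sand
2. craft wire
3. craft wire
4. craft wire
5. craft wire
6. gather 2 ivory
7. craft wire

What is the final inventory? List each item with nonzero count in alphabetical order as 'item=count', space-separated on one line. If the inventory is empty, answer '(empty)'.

Answer: ivory=2 wire=20

Derivation:
After 1 (gather 5 sand): sand=5
After 2 (craft wire): sand=4 wire=4
After 3 (craft wire): sand=3 wire=8
After 4 (craft wire): sand=2 wire=12
After 5 (craft wire): sand=1 wire=16
After 6 (gather 2 ivory): ivory=2 sand=1 wire=16
After 7 (craft wire): ivory=2 wire=20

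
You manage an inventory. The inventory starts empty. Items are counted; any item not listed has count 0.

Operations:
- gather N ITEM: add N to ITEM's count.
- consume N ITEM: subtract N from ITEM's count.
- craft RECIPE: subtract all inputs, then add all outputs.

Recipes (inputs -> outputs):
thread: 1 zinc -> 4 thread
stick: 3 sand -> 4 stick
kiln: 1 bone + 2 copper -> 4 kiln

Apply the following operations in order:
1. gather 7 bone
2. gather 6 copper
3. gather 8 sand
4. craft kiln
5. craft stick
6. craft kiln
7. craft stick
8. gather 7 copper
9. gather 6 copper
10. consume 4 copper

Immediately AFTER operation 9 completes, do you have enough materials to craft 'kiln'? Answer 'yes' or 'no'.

After 1 (gather 7 bone): bone=7
After 2 (gather 6 copper): bone=7 copper=6
After 3 (gather 8 sand): bone=7 copper=6 sand=8
After 4 (craft kiln): bone=6 copper=4 kiln=4 sand=8
After 5 (craft stick): bone=6 copper=4 kiln=4 sand=5 stick=4
After 6 (craft kiln): bone=5 copper=2 kiln=8 sand=5 stick=4
After 7 (craft stick): bone=5 copper=2 kiln=8 sand=2 stick=8
After 8 (gather 7 copper): bone=5 copper=9 kiln=8 sand=2 stick=8
After 9 (gather 6 copper): bone=5 copper=15 kiln=8 sand=2 stick=8

Answer: yes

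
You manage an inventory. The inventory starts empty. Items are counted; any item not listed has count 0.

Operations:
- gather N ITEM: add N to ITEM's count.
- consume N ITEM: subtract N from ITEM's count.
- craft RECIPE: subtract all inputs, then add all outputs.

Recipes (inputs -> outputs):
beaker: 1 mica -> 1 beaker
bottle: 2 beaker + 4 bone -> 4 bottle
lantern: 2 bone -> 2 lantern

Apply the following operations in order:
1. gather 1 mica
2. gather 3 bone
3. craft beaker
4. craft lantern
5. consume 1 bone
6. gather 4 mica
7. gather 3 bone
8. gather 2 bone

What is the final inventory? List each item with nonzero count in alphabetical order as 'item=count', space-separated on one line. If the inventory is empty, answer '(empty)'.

Answer: beaker=1 bone=5 lantern=2 mica=4

Derivation:
After 1 (gather 1 mica): mica=1
After 2 (gather 3 bone): bone=3 mica=1
After 3 (craft beaker): beaker=1 bone=3
After 4 (craft lantern): beaker=1 bone=1 lantern=2
After 5 (consume 1 bone): beaker=1 lantern=2
After 6 (gather 4 mica): beaker=1 lantern=2 mica=4
After 7 (gather 3 bone): beaker=1 bone=3 lantern=2 mica=4
After 8 (gather 2 bone): beaker=1 bone=5 lantern=2 mica=4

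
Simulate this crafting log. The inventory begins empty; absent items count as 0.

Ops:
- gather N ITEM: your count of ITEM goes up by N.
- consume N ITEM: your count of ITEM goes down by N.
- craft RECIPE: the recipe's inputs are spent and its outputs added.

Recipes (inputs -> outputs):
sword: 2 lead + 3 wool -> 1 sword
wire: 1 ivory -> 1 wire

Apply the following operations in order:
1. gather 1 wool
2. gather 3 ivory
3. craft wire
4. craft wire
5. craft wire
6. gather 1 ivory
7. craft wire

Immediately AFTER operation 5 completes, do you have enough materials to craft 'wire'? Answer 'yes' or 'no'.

After 1 (gather 1 wool): wool=1
After 2 (gather 3 ivory): ivory=3 wool=1
After 3 (craft wire): ivory=2 wire=1 wool=1
After 4 (craft wire): ivory=1 wire=2 wool=1
After 5 (craft wire): wire=3 wool=1

Answer: no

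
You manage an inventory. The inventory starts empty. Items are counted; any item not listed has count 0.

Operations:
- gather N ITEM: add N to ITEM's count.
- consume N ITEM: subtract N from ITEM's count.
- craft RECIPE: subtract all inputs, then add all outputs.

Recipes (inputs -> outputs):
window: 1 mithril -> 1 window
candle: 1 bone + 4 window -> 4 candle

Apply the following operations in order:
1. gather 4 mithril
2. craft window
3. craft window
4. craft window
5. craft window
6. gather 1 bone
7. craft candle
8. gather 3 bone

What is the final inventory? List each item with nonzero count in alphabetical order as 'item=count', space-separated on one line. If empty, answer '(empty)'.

Answer: bone=3 candle=4

Derivation:
After 1 (gather 4 mithril): mithril=4
After 2 (craft window): mithril=3 window=1
After 3 (craft window): mithril=2 window=2
After 4 (craft window): mithril=1 window=3
After 5 (craft window): window=4
After 6 (gather 1 bone): bone=1 window=4
After 7 (craft candle): candle=4
After 8 (gather 3 bone): bone=3 candle=4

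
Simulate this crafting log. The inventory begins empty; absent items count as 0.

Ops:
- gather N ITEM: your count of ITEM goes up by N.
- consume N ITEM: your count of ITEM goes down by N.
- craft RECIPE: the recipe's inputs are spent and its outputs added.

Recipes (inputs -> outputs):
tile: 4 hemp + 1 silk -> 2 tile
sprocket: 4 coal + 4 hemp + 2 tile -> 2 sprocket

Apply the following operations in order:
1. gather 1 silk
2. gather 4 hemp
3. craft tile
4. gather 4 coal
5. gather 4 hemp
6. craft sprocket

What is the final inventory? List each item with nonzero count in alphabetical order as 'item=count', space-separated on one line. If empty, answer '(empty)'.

Answer: sprocket=2

Derivation:
After 1 (gather 1 silk): silk=1
After 2 (gather 4 hemp): hemp=4 silk=1
After 3 (craft tile): tile=2
After 4 (gather 4 coal): coal=4 tile=2
After 5 (gather 4 hemp): coal=4 hemp=4 tile=2
After 6 (craft sprocket): sprocket=2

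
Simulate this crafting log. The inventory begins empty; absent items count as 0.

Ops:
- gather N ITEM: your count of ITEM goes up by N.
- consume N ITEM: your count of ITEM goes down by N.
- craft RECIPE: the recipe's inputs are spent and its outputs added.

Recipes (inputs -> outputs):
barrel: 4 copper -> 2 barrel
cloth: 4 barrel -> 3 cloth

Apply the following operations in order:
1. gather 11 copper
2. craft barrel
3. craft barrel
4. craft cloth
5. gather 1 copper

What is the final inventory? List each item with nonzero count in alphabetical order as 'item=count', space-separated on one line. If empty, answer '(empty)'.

After 1 (gather 11 copper): copper=11
After 2 (craft barrel): barrel=2 copper=7
After 3 (craft barrel): barrel=4 copper=3
After 4 (craft cloth): cloth=3 copper=3
After 5 (gather 1 copper): cloth=3 copper=4

Answer: cloth=3 copper=4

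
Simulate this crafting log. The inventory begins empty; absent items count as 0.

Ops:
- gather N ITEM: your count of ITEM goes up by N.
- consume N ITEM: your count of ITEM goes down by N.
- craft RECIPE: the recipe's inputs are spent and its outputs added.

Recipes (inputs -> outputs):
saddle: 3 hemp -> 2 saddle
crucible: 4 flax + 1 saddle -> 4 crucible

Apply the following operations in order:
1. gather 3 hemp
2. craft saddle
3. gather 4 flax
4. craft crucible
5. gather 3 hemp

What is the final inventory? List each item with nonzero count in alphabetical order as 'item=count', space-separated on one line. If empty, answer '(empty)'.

After 1 (gather 3 hemp): hemp=3
After 2 (craft saddle): saddle=2
After 3 (gather 4 flax): flax=4 saddle=2
After 4 (craft crucible): crucible=4 saddle=1
After 5 (gather 3 hemp): crucible=4 hemp=3 saddle=1

Answer: crucible=4 hemp=3 saddle=1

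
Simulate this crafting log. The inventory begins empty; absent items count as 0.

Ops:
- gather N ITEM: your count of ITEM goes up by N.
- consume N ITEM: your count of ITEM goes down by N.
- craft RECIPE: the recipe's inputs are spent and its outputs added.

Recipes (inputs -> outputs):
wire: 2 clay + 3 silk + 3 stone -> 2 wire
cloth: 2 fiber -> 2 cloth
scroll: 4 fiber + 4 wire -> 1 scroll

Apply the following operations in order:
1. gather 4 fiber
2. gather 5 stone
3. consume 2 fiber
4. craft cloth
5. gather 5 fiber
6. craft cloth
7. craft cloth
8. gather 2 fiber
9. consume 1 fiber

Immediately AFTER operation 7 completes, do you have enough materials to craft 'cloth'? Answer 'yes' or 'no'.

Answer: no

Derivation:
After 1 (gather 4 fiber): fiber=4
After 2 (gather 5 stone): fiber=4 stone=5
After 3 (consume 2 fiber): fiber=2 stone=5
After 4 (craft cloth): cloth=2 stone=5
After 5 (gather 5 fiber): cloth=2 fiber=5 stone=5
After 6 (craft cloth): cloth=4 fiber=3 stone=5
After 7 (craft cloth): cloth=6 fiber=1 stone=5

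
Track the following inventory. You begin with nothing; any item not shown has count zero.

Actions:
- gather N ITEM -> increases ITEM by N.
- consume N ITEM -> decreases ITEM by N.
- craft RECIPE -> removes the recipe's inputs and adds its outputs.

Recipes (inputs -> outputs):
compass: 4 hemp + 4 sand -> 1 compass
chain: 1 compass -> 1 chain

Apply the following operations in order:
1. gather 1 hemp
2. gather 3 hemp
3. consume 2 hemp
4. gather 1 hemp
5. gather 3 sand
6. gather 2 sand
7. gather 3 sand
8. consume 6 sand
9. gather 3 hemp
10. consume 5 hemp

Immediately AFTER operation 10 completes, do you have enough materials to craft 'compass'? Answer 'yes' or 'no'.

After 1 (gather 1 hemp): hemp=1
After 2 (gather 3 hemp): hemp=4
After 3 (consume 2 hemp): hemp=2
After 4 (gather 1 hemp): hemp=3
After 5 (gather 3 sand): hemp=3 sand=3
After 6 (gather 2 sand): hemp=3 sand=5
After 7 (gather 3 sand): hemp=3 sand=8
After 8 (consume 6 sand): hemp=3 sand=2
After 9 (gather 3 hemp): hemp=6 sand=2
After 10 (consume 5 hemp): hemp=1 sand=2

Answer: no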